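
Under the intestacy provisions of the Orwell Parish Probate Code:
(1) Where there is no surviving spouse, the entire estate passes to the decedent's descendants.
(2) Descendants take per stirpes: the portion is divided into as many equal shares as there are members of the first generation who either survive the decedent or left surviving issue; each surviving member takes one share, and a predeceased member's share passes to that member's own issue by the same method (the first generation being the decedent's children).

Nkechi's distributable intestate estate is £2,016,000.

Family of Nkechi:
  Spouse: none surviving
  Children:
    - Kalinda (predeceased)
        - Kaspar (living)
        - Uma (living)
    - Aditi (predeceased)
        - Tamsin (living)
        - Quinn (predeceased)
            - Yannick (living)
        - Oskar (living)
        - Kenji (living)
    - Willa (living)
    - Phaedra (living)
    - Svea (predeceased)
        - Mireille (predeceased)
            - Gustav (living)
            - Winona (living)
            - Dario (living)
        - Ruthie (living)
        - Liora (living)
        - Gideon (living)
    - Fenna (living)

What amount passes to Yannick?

The entire £2,016,000 passes to the descendants.
That amount (£2,016,000) is divided into 6 shares of £336,000: Willa, Phaedra, and Fenna each take £336,000; Kalinda's £336,000 share passes to Kalinda's issue; Aditi's £336,000 share passes to Aditi's issue; Svea's £336,000 share passes to Svea's issue.
Kalinda's share (£336,000) is divided into 2 shares of £168,000: Kaspar and Uma each take £168,000.
Aditi's share (£336,000) is divided into 4 shares of £84,000: Tamsin, Oskar, and Kenji each take £84,000; Quinn's £84,000 share passes to Quinn's issue.
Quinn's share (£84,000) passes entirely to Yannick.
Svea's share (£336,000) is divided into 4 shares of £84,000: Ruthie, Liora, and Gideon each take £84,000; Mireille's £84,000 share passes to Mireille's issue.
Mireille's share (£84,000) is divided into 3 shares of £28,000: Gustav, Winona, and Dario each take £28,000.

Yannick receives £84,000.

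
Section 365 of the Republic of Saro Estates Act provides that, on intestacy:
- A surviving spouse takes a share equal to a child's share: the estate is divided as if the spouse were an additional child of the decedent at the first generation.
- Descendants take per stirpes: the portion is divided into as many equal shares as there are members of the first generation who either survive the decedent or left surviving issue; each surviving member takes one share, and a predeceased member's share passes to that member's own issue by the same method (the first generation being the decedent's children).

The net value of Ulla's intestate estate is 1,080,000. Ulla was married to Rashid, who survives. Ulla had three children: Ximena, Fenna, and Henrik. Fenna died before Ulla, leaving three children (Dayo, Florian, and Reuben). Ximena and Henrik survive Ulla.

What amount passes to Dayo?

The spouse counts as an additional share at the children's level, so there are 4 primary shares of 270,000. Rashid takes one such share (270,000).
The children's combined portion (810,000) is divided into 3 shares of 270,000: Ximena and Henrik each take 270,000; Fenna's 270,000 share passes to Fenna's issue.
Fenna's share (270,000) is divided into 3 shares of 90,000: Dayo, Florian, and Reuben each take 90,000.

Dayo receives 90,000.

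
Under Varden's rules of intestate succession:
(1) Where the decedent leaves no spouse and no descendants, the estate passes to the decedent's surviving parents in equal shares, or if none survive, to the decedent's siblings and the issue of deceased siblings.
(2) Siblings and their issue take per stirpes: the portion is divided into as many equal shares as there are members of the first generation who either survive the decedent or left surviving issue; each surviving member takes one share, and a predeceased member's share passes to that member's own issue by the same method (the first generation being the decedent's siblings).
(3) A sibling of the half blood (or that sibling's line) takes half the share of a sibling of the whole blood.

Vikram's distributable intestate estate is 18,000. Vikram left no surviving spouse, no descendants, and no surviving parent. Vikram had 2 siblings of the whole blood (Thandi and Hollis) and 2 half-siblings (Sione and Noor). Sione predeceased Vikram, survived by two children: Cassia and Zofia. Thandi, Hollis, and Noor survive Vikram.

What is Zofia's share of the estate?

The entire 18,000 passes to the siblings and their issue.
Counting each half-blood sibling's line as half a unit, there are 3 units in 18,000, so one unit is 6,000. Whole-blood lines (Thandi and Hollis) take 6,000 each; half-blood lines (Sione and Noor) take 3,000 each.
Sione's share (3,000) is divided into 2 shares of 1,500: Cassia and Zofia each take 1,500.

Zofia receives 1,500.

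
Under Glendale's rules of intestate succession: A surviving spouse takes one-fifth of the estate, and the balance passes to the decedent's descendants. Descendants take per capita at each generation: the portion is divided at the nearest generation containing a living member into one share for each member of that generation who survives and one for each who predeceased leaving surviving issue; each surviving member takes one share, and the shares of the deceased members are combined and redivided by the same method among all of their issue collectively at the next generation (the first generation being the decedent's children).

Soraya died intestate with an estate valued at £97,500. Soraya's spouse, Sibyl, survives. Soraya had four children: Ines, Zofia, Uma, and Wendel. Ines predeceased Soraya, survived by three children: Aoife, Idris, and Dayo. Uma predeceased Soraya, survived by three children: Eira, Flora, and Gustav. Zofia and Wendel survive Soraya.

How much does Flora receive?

Flora receives £6,500.

Sibyl takes one-fifth of £97,500 = £19,500. The remaining £78,000 passes to the descendants.
The descendants' portion (£78,000) is divided at the children's generation into 4 shares of £19,500. Zofia and Wendel each take £19,500. The 2 shares of the deceased (Ines and Uma) are combined into a pool of £39,000.
That pool (£39,000) is divided at the grandchildren's generation equally among Aoife, Idris, Dayo, Eira, Flora, and Gustav: £6,500 each.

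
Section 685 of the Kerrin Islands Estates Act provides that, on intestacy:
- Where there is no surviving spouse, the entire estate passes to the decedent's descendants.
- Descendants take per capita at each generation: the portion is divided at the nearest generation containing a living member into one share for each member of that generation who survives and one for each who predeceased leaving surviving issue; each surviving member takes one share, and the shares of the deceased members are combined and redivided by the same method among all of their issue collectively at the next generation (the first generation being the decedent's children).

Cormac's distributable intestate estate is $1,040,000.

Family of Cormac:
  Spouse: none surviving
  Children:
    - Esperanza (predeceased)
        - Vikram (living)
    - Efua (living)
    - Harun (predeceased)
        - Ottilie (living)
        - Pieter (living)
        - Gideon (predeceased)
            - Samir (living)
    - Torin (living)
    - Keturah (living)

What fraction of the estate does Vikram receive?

Vikram receives 1/10 of the estate.

The entire $1,040,000 passes to the descendants.
That amount ($1,040,000) is divided at the children's generation into 5 shares of $208,000. Efua, Torin, and Keturah each take $208,000. The 2 shares of the deceased (Esperanza and Harun) are combined into a pool of $416,000.
That pool ($416,000) is divided at the grandchildren's generation into 4 shares of $104,000. Vikram, Ottilie, and Pieter each take $104,000. The remaining share for the deceased Gideon ($104,000) is carried to the next generation.
That pool ($104,000) passes entirely to Samir, the sole taker at the great-grandchildren's generation.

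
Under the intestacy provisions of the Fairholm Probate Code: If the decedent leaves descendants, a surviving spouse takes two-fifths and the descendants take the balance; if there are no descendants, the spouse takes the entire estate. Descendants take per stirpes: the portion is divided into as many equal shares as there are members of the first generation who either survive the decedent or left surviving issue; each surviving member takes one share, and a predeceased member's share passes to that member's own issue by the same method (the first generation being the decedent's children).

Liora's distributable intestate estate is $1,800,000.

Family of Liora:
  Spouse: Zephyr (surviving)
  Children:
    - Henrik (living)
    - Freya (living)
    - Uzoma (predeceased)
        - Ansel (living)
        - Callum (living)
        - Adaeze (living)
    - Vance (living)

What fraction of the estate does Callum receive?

Callum receives 1/20 of the estate.

Zephyr takes two-fifths of $1,800,000 = $720,000. The remaining $1,080,000 passes to the descendants.
The descendants' portion ($1,080,000) is divided into 4 shares of $270,000: Henrik, Freya, and Vance each take $270,000; Uzoma's $270,000 share passes to Uzoma's issue.
Uzoma's share ($270,000) is divided into 3 shares of $90,000: Ansel, Callum, and Adaeze each take $90,000.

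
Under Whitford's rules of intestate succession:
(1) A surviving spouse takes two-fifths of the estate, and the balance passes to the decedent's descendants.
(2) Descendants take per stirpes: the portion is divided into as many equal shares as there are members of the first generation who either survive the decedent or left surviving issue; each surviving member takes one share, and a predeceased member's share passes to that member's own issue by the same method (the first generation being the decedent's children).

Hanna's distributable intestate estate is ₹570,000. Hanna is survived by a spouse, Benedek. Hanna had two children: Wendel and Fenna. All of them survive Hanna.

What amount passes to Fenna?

Fenna receives ₹171,000.

Benedek takes two-fifths of ₹570,000 = ₹228,000. The remaining ₹342,000 passes to the descendants.
The descendants' portion (₹342,000) is divided into 2 shares of ₹171,000: Wendel and Fenna each take ₹171,000.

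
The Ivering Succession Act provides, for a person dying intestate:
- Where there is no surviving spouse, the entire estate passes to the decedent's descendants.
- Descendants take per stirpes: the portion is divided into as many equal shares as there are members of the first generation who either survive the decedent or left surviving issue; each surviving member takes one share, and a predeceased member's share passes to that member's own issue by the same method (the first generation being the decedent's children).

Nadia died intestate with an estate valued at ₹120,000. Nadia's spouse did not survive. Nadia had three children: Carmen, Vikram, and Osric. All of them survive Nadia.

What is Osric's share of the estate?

The entire ₹120,000 passes to the descendants.
That amount (₹120,000) is divided into 3 shares of ₹40,000: Carmen, Vikram, and Osric each take ₹40,000.

Osric receives ₹40,000.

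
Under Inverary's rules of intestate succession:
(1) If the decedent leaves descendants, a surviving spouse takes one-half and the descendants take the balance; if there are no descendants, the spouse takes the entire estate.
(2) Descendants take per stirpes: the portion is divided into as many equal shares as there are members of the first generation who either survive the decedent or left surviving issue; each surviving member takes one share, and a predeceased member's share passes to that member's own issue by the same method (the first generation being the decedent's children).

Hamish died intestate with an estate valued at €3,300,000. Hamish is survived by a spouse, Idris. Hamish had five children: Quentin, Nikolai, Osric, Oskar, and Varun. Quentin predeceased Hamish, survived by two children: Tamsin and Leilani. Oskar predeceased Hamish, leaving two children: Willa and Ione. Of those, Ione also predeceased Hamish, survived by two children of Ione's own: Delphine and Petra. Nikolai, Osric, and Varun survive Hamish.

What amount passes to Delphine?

Delphine receives €82,500.

Idris takes one-half of €3,300,000 = €1,650,000. The remaining €1,650,000 passes to the descendants.
The descendants' portion (€1,650,000) is divided into 5 shares of €330,000: Nikolai, Osric, and Varun each take €330,000; Quentin's €330,000 share passes to Quentin's issue; Oskar's €330,000 share passes to Oskar's issue.
Quentin's share (€330,000) is divided into 2 shares of €165,000: Tamsin and Leilani each take €165,000.
Oskar's share (€330,000) is divided into 2 shares of €165,000: Willa takes €165,000; Ione's €165,000 share passes to Ione's issue.
Ione's share (€165,000) is divided into 2 shares of €82,500: Delphine and Petra each take €82,500.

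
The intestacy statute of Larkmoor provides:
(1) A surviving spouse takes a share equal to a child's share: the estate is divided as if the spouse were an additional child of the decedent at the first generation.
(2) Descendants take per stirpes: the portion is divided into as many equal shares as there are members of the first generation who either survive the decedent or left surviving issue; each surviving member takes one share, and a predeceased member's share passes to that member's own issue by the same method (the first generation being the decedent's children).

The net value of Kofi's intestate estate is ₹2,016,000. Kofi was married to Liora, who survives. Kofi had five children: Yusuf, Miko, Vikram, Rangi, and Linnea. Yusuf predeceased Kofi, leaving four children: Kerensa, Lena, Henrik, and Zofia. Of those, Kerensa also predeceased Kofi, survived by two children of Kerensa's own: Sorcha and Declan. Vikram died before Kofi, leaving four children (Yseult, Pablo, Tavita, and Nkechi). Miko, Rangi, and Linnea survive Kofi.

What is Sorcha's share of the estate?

Sorcha receives ₹42,000.

The spouse counts as an additional share at the children's level, so there are 6 primary shares of ₹336,000. Liora takes one such share (₹336,000).
The children's combined portion (₹1,680,000) is divided into 5 shares of ₹336,000: Miko, Rangi, and Linnea each take ₹336,000; Yusuf's ₹336,000 share passes to Yusuf's issue; Vikram's ₹336,000 share passes to Vikram's issue.
Yusuf's share (₹336,000) is divided into 4 shares of ₹84,000: Lena, Henrik, and Zofia each take ₹84,000; Kerensa's ₹84,000 share passes to Kerensa's issue.
Kerensa's share (₹84,000) is divided into 2 shares of ₹42,000: Sorcha and Declan each take ₹42,000.
Vikram's share (₹336,000) is divided into 4 shares of ₹84,000: Yseult, Pablo, Tavita, and Nkechi each take ₹84,000.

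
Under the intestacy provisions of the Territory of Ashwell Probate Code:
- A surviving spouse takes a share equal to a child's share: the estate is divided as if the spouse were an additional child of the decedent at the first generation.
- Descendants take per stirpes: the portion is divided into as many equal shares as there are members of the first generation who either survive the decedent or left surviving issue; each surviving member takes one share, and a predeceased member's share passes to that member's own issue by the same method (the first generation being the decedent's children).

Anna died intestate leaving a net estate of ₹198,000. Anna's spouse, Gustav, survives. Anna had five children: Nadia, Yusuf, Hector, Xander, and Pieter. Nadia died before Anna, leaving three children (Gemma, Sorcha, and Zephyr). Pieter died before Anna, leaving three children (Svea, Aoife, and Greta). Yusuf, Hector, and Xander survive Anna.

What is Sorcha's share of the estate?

The spouse counts as an additional share at the children's level, so there are 6 primary shares of ₹33,000. Gustav takes one such share (₹33,000).
The children's combined portion (₹165,000) is divided into 5 shares of ₹33,000: Yusuf, Hector, and Xander each take ₹33,000; Nadia's ₹33,000 share passes to Nadia's issue; Pieter's ₹33,000 share passes to Pieter's issue.
Nadia's share (₹33,000) is divided into 3 shares of ₹11,000: Gemma, Sorcha, and Zephyr each take ₹11,000.
Pieter's share (₹33,000) is divided into 3 shares of ₹11,000: Svea, Aoife, and Greta each take ₹11,000.

Sorcha receives ₹11,000.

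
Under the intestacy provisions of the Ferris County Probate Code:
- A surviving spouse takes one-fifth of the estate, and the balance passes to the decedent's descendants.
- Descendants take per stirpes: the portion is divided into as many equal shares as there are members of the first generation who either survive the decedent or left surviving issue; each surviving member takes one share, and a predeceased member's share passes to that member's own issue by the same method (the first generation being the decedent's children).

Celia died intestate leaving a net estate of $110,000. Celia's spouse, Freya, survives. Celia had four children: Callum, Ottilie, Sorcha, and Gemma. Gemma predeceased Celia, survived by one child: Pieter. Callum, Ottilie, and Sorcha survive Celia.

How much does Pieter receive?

Freya takes one-fifth of $110,000 = $22,000. The remaining $88,000 passes to the descendants.
The descendants' portion ($88,000) is divided into 4 shares of $22,000: Callum, Ottilie, and Sorcha each take $22,000; Gemma's $22,000 share passes to Gemma's issue.
Gemma's share ($22,000) passes entirely to Pieter.

Pieter receives $22,000.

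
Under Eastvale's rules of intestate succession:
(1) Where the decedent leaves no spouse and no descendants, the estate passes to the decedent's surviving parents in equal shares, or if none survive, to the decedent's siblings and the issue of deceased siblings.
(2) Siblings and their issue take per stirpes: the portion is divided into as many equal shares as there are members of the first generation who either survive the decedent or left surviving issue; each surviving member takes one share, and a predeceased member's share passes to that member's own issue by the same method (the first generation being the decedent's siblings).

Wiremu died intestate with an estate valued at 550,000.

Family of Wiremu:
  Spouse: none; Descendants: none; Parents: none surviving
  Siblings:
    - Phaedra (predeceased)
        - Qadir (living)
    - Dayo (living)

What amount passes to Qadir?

The entire 550,000 passes to the siblings and their issue.
That amount (550,000) is divided into 2 shares of 275,000: Dayo takes 275,000; Phaedra's 275,000 share passes to Phaedra's issue.
Phaedra's share (275,000) passes entirely to Qadir.

Qadir receives 275,000.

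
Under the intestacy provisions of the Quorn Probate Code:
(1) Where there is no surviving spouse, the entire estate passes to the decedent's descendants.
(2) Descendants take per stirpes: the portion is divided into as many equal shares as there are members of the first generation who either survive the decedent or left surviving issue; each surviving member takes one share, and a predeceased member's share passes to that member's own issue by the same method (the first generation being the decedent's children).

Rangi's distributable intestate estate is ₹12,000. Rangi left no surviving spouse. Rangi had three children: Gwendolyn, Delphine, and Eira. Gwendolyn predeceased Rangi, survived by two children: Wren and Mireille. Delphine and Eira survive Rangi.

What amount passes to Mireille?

The entire ₹12,000 passes to the descendants.
That amount (₹12,000) is divided into 3 shares of ₹4,000: Delphine and Eira each take ₹4,000; Gwendolyn's ₹4,000 share passes to Gwendolyn's issue.
Gwendolyn's share (₹4,000) is divided into 2 shares of ₹2,000: Wren and Mireille each take ₹2,000.

Mireille receives ₹2,000.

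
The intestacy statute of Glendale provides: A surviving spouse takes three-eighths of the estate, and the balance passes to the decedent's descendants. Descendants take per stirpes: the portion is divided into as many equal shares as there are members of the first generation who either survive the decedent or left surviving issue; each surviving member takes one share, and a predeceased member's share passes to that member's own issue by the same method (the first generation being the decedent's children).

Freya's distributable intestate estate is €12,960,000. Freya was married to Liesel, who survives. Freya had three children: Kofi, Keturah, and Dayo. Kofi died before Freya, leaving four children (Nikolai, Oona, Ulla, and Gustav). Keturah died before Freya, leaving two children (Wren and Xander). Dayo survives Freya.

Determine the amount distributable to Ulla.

Liesel takes three-eighths of €12,960,000 = €4,860,000. The remaining €8,100,000 passes to the descendants.
The descendants' portion (€8,100,000) is divided into 3 shares of €2,700,000: Dayo takes €2,700,000; Kofi's €2,700,000 share passes to Kofi's issue; Keturah's €2,700,000 share passes to Keturah's issue.
Kofi's share (€2,700,000) is divided into 4 shares of €675,000: Nikolai, Oona, Ulla, and Gustav each take €675,000.
Keturah's share (€2,700,000) is divided into 2 shares of €1,350,000: Wren and Xander each take €1,350,000.

Ulla receives €675,000.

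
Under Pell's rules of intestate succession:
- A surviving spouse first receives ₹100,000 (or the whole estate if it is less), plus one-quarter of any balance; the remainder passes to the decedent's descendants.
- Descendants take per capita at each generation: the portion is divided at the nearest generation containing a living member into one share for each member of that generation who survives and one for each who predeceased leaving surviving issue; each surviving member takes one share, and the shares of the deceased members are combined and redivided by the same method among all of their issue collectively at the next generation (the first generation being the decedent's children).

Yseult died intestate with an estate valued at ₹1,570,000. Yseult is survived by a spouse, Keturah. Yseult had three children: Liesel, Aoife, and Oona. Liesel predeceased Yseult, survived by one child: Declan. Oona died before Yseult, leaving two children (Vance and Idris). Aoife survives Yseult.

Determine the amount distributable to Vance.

Vance receives ₹245,000.

Keturah first takes ₹100,000, leaving a balance of ₹1,470,000. Keturah then takes one-quarter of the balance (₹367,500), for a total of ₹467,500. The remaining ₹1,102,500 passes to the descendants.
The descendants' portion (₹1,102,500) is divided at the children's generation into 3 shares of ₹367,500. Aoife takes ₹367,500. The 2 shares of the deceased (Liesel and Oona) are combined into a pool of ₹735,000.
That pool (₹735,000) is divided at the grandchildren's generation equally among Declan, Vance, and Idris: ₹245,000 each.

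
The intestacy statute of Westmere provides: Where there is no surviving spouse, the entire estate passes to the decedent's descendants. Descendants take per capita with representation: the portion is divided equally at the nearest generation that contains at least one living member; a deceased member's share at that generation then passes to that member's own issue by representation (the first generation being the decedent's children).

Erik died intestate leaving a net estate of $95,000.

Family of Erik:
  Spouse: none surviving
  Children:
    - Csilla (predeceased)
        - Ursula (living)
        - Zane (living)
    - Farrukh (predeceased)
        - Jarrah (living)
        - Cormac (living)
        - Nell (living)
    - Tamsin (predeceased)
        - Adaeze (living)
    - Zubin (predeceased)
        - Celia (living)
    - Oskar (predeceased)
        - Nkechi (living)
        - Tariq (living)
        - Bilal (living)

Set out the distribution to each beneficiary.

Ursula: $9,500; Zane: $9,500; Jarrah: $9,500; Cormac: $9,500; Nell: $9,500; Adaeze: $9,500; Celia: $9,500; Nkechi: $9,500; Tariq: $9,500; Bilal: $9,500

The entire $95,000 passes to the descendants.
No child survives, so the initial division is made at the grandchildren's generation.
That amount ($95,000) is divided into 10 shares of $9,500: Ursula, Zane, Jarrah, Cormac, Nell, Adaeze, Celia, Nkechi, Tariq, and Bilal each take $9,500.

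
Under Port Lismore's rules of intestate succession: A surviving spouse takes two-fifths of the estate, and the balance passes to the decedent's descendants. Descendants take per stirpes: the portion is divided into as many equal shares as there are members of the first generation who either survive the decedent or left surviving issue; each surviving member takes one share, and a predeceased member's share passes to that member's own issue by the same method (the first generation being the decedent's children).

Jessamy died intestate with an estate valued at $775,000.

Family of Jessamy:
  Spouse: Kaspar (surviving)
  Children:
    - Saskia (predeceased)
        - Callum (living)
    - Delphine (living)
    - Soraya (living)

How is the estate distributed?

Kaspar takes two-fifths of $775,000 = $310,000. The remaining $465,000 passes to the descendants.
The descendants' portion ($465,000) is divided into 3 shares of $155,000: Delphine and Soraya each take $155,000; Saskia's $155,000 share passes to Saskia's issue.
Saskia's share ($155,000) passes entirely to Callum.

Kaspar: $310,000; Callum: $155,000; Delphine: $155,000; Soraya: $155,000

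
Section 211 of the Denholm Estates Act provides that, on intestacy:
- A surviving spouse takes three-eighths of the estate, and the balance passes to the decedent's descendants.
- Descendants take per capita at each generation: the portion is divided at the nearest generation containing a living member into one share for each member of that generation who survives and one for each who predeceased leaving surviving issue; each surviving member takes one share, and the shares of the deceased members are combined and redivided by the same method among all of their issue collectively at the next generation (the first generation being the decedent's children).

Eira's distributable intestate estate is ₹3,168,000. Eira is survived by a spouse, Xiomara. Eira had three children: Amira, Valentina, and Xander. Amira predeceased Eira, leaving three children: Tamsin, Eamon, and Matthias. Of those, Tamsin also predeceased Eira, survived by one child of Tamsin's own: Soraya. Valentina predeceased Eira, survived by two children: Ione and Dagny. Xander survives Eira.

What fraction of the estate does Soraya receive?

Soraya receives 1/12 of the estate.

Xiomara takes three-eighths of ₹3,168,000 = ₹1,188,000. The remaining ₹1,980,000 passes to the descendants.
The descendants' portion (₹1,980,000) is divided at the children's generation into 3 shares of ₹660,000. Xander takes ₹660,000. The 2 shares of the deceased (Amira and Valentina) are combined into a pool of ₹1,320,000.
That pool (₹1,320,000) is divided at the grandchildren's generation into 5 shares of ₹264,000. Eamon, Matthias, Ione, and Dagny each take ₹264,000. The remaining share for the deceased Tamsin (₹264,000) is carried to the next generation.
That pool (₹264,000) passes entirely to Soraya, the sole taker at the great-grandchildren's generation.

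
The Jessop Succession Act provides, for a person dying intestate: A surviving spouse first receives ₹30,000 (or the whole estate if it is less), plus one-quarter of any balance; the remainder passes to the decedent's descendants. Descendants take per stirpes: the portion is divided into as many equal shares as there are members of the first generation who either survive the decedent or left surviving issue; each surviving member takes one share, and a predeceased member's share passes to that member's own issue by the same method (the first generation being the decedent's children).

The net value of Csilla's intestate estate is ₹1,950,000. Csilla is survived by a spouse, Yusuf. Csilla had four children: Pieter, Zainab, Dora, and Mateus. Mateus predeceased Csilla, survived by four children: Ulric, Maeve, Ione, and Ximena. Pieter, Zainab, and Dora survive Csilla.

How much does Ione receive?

Ione receives ₹90,000.

Yusuf first takes ₹30,000, leaving a balance of ₹1,920,000. Yusuf then takes one-quarter of the balance (₹480,000), for a total of ₹510,000. The remaining ₹1,440,000 passes to the descendants.
The descendants' portion (₹1,440,000) is divided into 4 shares of ₹360,000: Pieter, Zainab, and Dora each take ₹360,000; Mateus's ₹360,000 share passes to Mateus's issue.
Mateus's share (₹360,000) is divided into 4 shares of ₹90,000: Ulric, Maeve, Ione, and Ximena each take ₹90,000.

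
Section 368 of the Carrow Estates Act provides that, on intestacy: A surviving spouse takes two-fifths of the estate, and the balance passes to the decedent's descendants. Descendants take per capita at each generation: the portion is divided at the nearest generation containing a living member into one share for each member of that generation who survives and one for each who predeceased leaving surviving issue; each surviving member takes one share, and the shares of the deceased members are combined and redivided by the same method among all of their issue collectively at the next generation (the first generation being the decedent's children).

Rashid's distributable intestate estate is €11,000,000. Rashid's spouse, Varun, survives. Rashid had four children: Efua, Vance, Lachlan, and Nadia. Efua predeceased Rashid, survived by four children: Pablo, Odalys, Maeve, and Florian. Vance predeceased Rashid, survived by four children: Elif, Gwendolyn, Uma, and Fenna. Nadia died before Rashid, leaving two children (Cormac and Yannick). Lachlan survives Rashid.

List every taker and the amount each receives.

Varun: €4,400,000; Pablo: €495,000; Odalys: €495,000; Maeve: €495,000; Florian: €495,000; Elif: €495,000; Gwendolyn: €495,000; Uma: €495,000; Fenna: €495,000; Lachlan: €1,650,000; Cormac: €495,000; Yannick: €495,000

Varun takes two-fifths of €11,000,000 = €4,400,000. The remaining €6,600,000 passes to the descendants.
The descendants' portion (€6,600,000) is divided at the children's generation into 4 shares of €1,650,000. Lachlan takes €1,650,000. The 3 shares of the deceased (Efua, Vance, and Nadia) are combined into a pool of €4,950,000.
That pool (€4,950,000) is divided at the grandchildren's generation equally among Pablo, Odalys, Maeve, Florian, Elif, Gwendolyn, Uma, Fenna, Cormac, and Yannick: €495,000 each.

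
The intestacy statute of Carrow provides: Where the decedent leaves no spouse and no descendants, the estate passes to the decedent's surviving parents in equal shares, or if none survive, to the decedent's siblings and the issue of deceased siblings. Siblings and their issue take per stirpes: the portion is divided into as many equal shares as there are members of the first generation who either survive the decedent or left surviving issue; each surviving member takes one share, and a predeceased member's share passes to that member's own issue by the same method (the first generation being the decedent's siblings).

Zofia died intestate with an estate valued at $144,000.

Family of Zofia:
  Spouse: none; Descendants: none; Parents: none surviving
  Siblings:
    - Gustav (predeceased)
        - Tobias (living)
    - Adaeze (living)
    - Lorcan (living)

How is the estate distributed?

The entire $144,000 passes to the siblings and their issue.
That amount ($144,000) is divided into 3 shares of $48,000: Adaeze and Lorcan each take $48,000; Gustav's $48,000 share passes to Gustav's issue.
Gustav's share ($48,000) passes entirely to Tobias.

Tobias: $48,000; Adaeze: $48,000; Lorcan: $48,000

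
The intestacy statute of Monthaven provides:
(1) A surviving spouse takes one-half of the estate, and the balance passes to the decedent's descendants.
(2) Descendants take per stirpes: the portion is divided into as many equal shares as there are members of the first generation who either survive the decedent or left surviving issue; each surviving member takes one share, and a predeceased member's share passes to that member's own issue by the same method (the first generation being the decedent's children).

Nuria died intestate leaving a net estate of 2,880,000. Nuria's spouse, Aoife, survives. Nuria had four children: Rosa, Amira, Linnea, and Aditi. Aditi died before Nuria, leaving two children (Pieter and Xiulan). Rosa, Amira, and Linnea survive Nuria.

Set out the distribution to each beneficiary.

Aoife takes one-half of 2,880,000 = 1,440,000. The remaining 1,440,000 passes to the descendants.
The descendants' portion (1,440,000) is divided into 4 shares of 360,000: Rosa, Amira, and Linnea each take 360,000; Aditi's 360,000 share passes to Aditi's issue.
Aditi's share (360,000) is divided into 2 shares of 180,000: Pieter and Xiulan each take 180,000.

Aoife: 1,440,000; Rosa: 360,000; Amira: 360,000; Linnea: 360,000; Pieter: 180,000; Xiulan: 180,000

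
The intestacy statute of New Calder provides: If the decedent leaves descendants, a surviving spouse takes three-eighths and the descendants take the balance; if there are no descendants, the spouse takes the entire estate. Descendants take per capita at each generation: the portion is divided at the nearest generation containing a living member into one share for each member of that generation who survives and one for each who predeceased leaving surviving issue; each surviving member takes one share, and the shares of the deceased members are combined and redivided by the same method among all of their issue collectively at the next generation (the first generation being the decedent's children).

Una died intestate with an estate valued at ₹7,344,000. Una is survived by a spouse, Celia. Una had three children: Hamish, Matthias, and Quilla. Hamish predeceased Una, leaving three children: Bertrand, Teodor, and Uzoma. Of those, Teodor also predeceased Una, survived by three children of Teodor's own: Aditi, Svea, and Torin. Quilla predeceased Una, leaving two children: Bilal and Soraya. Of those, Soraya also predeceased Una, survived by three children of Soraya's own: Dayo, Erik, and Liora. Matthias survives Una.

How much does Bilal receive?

Celia takes three-eighths of ₹7,344,000 = ₹2,754,000. The remaining ₹4,590,000 passes to the descendants.
The descendants' portion (₹4,590,000) is divided at the children's generation into 3 shares of ₹1,530,000. Matthias takes ₹1,530,000. The 2 shares of the deceased (Hamish and Quilla) are combined into a pool of ₹3,060,000.
That pool (₹3,060,000) is divided at the grandchildren's generation into 5 shares of ₹612,000. Bertrand, Uzoma, and Bilal each take ₹612,000. The 2 shares of the deceased (Teodor and Soraya) are combined into a pool of ₹1,224,000.
That pool (₹1,224,000) is divided at the great-grandchildren's generation equally among Aditi, Svea, Torin, Dayo, Erik, and Liora: ₹204,000 each.

Bilal receives ₹612,000.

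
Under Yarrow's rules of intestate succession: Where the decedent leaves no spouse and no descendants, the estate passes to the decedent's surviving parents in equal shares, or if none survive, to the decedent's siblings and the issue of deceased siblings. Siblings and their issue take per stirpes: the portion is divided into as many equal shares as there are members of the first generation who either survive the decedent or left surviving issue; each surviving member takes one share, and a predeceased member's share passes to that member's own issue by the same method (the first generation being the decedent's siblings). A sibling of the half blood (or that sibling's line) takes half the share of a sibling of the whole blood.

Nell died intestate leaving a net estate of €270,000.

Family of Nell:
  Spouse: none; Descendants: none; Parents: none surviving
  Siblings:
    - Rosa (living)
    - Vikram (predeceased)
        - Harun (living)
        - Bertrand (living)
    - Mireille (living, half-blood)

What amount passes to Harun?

Harun receives €54,000.

The entire €270,000 passes to the siblings and their issue.
Counting each half-blood sibling's line as half a unit, there are 5/2 units in €270,000, so one unit is €108,000. Whole-blood lines (Rosa and Vikram) take €108,000 each; half-blood lines (Mireille) take €54,000 each.
Vikram's share (€108,000) is divided into 2 shares of €54,000: Harun and Bertrand each take €54,000.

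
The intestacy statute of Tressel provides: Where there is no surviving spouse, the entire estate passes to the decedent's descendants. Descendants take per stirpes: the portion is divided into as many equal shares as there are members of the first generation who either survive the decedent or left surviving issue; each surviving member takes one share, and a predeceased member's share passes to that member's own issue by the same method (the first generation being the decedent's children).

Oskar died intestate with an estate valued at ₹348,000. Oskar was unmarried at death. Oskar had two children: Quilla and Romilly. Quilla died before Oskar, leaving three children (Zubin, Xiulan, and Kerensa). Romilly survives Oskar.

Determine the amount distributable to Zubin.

Zubin receives ₹58,000.

The entire ₹348,000 passes to the descendants.
That amount (₹348,000) is divided into 2 shares of ₹174,000: Romilly takes ₹174,000; Quilla's ₹174,000 share passes to Quilla's issue.
Quilla's share (₹174,000) is divided into 3 shares of ₹58,000: Zubin, Xiulan, and Kerensa each take ₹58,000.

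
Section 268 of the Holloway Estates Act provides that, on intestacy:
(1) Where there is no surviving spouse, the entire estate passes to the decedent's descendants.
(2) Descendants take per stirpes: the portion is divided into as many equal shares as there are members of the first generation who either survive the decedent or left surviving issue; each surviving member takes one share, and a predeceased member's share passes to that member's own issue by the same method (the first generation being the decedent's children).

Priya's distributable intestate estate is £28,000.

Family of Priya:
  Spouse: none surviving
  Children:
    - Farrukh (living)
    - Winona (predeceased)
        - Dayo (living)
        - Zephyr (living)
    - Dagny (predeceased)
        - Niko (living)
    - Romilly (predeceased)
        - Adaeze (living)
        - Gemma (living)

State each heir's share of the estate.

The entire £28,000 passes to the descendants.
That amount (£28,000) is divided into 4 shares of £7,000: Farrukh takes £7,000; Winona's £7,000 share passes to Winona's issue; Dagny's £7,000 share passes to Dagny's issue; Romilly's £7,000 share passes to Romilly's issue.
Winona's share (£7,000) is divided into 2 shares of £3,500: Dayo and Zephyr each take £3,500.
Dagny's share (£7,000) passes entirely to Niko.
Romilly's share (£7,000) is divided into 2 shares of £3,500: Adaeze and Gemma each take £3,500.

Farrukh: £7,000; Dayo: £3,500; Zephyr: £3,500; Niko: £7,000; Adaeze: £3,500; Gemma: £3,500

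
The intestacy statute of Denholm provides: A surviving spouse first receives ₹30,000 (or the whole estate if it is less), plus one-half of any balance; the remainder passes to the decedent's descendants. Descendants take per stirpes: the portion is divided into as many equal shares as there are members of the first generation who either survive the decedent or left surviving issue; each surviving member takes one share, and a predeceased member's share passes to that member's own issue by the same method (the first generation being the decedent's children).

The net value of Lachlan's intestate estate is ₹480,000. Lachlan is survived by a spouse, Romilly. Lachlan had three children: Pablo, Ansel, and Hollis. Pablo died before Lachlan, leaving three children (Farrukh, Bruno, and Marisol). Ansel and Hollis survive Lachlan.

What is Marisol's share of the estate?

Marisol receives ₹25,000.

Romilly first takes ₹30,000, leaving a balance of ₹450,000. Romilly then takes one-half of the balance (₹225,000), for a total of ₹255,000. The remaining ₹225,000 passes to the descendants.
The descendants' portion (₹225,000) is divided into 3 shares of ₹75,000: Ansel and Hollis each take ₹75,000; Pablo's ₹75,000 share passes to Pablo's issue.
Pablo's share (₹75,000) is divided into 3 shares of ₹25,000: Farrukh, Bruno, and Marisol each take ₹25,000.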